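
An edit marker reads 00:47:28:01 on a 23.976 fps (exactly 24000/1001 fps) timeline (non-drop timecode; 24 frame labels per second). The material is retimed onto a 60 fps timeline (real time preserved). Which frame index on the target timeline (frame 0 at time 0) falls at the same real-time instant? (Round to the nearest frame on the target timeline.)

frame 171053

Source frame index: (0×3600 + 47×60 + 28) × 24 + 1 = 68353.
Real time: 68353 / (24000/1001) = 68421353/24000 s.
Target frame: (68421353/24000) × (60) = 68421353/400 ≈ 171053.383 → 171053.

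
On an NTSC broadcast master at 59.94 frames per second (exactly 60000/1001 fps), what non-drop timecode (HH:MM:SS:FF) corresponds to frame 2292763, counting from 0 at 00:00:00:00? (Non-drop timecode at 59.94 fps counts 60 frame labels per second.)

2292763 ÷ 60 = 38212 full seconds, remainder 43 frames.
38212 s = 10 h 36 min 52 s.
Timecode: 10:36:52:43.

10:36:52:43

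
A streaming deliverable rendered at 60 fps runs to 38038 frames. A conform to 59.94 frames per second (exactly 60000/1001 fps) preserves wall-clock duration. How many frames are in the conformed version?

Target frames = source frames × (target rate / source rate) = 38038 × (60000/1001)/(60) = 38038 × 1000/1001 = 38000.

38000 frames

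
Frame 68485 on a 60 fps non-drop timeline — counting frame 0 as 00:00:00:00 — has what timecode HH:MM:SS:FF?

00:19:01:25

68485 ÷ 60 = 1141 full seconds, remainder 25 frames.
1141 s = 0 h 19 min 1 s.
Timecode: 00:19:01:25.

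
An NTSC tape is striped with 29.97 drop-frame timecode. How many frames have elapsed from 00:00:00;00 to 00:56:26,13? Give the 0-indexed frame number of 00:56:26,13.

101491

Complete 10-minute blocks: 5, each 17982 frames → 89910.
Remaining 6 whole minutes in the current block: 1800 + 5 × 1798 = 10790 frames.
Within the current minute: 26 × 30 + 13 − 2 = 791 (labels ;00/;01 skipped at this minute). Total = 89910 + 10790 + 791 = 101491.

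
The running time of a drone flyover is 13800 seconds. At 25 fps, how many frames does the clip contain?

345000 frames

Frames = 13800 × 25 = 345000.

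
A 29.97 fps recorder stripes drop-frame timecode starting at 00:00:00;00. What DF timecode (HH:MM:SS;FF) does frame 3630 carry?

00:02:01;04

Ten DF minutes hold 17982 frames, so frame 3630 lies in block 0 (frames 0–17981) with 3630 frames into that block.
The block's first minute is 1800 frames and the rest 1798 each; 3630 frames reaches minute 2, so 0 × 18 + 2 × 2 = 4 labels have been skipped so far.
Adding those back, label number 3630 + 4 = 3634 at 30 labels/s is 121 s + 4 f = 0 h 2 min 1 s frame 4, i.e. 00:02:01;04.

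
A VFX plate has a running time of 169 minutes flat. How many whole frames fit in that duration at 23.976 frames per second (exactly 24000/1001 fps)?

243116 frames

169 min = 10140 s.
Frames = 10140 × 24000/1001 = 18720000/77 ≈ 243116.8831.
Complete frames: 243116.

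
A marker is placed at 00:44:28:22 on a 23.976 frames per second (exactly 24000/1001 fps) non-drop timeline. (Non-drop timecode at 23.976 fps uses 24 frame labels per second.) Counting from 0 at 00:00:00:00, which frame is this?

frame 64054

Total seconds to the label: (0 × 3600 + 44 × 60 + 28) = 2668.
Frame index = 2668 × 24 + 22 = 64054.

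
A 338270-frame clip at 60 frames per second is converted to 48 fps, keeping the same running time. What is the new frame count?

270616 frames

Target frames = source frames × (target rate / source rate) = 338270 × (48)/(60) = 338270 × 4/5 = 270616.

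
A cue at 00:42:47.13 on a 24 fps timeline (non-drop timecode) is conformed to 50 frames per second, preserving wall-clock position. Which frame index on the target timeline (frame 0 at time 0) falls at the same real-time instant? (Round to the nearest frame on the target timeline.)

frame 128377

Source frame index: (0×3600 + 42×60 + 47) × 24 + 13 = 61621.
Real time: 61621 / (24) = 61621/24 s.
Target frame: (61621/24) × (50) = 1540525/12 ≈ 128377.083 → 128377.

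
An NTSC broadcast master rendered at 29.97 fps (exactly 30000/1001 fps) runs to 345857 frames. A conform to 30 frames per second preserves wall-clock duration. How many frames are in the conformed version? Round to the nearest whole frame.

346203 frames

Frames at target rate = 345857 × (30) / (30000/1001) = 346202857/1000 ≈ 346202.857.
Nearest whole frame: 346203.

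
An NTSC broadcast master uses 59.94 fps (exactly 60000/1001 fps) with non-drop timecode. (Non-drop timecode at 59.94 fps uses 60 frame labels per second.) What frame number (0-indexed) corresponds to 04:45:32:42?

Total seconds to the label: (4 × 3600 + 45 × 60 + 32) = 17132.
Frame index = 17132 × 60 + 42 = 1027962.

frame 1027962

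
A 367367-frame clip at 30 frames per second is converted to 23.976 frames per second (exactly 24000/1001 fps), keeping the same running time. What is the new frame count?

Target frames = source frames × (target rate / source rate) = 367367 × (24000/1001)/(30) = 367367 × 800/1001 = 293600.

293600 frames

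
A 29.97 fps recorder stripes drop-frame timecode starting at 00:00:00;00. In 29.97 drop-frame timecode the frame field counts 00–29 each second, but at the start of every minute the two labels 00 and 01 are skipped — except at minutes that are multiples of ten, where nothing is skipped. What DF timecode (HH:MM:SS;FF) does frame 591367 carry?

05:28:51;29

Ten DF minutes hold 17982 frames, so frame 591367 lies in block 32 (frames 575424–593405) with 15943 frames into that block.
The block's first minute is 1800 frames and the rest 1798 each; 15943 frames reaches minute 8, so 32 × 18 + 8 × 2 = 592 labels have been skipped so far.
Adding those back, label number 591367 + 592 = 591959 at 30 labels/s is 19731 s + 29 f = 5 h 28 min 51 s frame 29, i.e. 05:28:51;29.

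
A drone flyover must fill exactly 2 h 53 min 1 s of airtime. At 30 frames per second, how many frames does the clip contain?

311430 frames

2 h 53 min 1 s = 10381 s.
Frames = 10381 × 30 = 311430.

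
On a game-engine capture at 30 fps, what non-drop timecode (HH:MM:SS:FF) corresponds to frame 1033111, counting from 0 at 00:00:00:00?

09:33:57:01

1033111 ÷ 30 = 34437 full seconds, remainder 1 frame.
34437 s = 9 h 33 min 57 s.
Timecode: 09:33:57:01.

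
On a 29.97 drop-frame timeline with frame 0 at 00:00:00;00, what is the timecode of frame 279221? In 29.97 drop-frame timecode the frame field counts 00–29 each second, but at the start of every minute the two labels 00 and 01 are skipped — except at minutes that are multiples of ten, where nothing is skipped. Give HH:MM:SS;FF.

Each 10-minute DF block holds 10 × 60 × 30 − 9 × 2 = 17982 frames. 279221 ÷ 17982 → 15 full blocks, remainder 9491.
Within the partial block the first minute is 1800 frames and each further minute 1798, so 5 further minute boundaries passed. Total skipped labels = 18 × 15 + 2 × 5 = 280.
Non-drop label index = 279221 + 280 = 279501; at 30 labels/s that is 02:35:16:21, i.e. DF 02:35:16;21.

02:35:16;21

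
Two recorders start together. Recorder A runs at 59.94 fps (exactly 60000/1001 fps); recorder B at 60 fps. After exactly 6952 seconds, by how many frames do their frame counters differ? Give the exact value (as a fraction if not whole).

37920/91 frames

A emits 60000/1001 × 6952 = 37920000/91 frames; B emits 60 × 6952 = 417120.
Difference = 37920/91 frames (≈ 416.7033); B is ahead of A.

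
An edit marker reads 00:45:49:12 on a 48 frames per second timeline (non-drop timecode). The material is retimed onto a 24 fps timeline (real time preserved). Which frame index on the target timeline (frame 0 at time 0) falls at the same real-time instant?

frame 65982

Source frame index: (0×3600 + 45×60 + 49) × 48 + 12 = 131964.
Real time: 131964 / (48) = 10997/4 s.
Target frame: (10997/4) × (24) = 65982.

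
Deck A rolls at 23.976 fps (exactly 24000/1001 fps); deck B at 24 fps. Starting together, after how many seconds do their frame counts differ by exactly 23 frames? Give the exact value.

23023/24 seconds

The gap grows by |24 − 24000/1001| = 24/1001 frames per second.
Time for a 23-frame gap: 23 ÷ (24/1001) = 23023/24 s.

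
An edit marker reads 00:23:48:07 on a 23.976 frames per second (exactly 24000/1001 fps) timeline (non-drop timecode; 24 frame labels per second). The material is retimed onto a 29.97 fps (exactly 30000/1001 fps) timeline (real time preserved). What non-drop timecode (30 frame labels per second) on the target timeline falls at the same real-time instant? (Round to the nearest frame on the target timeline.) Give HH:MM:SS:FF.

Source frame index: (0×3600 + 23×60 + 48) × 24 + 7 = 34279.
Real time: 34279 / (24000/1001) = 34313279/24000 s.
Target frame: (34313279/24000) × (30000/1001) = 171395/4 ≈ 42848.750 → 42849.
At 30 labels/s: frame 42849 → 00:23:48:09.

00:23:48:09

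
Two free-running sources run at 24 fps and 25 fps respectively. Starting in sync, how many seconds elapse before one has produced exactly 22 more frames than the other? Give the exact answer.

22 seconds

The gap grows by |25 − 24| = 1 frame per second.
Time for a 22-frame gap: 22 ÷ (1) = 22 s.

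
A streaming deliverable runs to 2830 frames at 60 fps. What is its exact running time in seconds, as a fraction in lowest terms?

283/6 seconds

Running time = 2830 ÷ (60) = 2830 × 1/60 = 283/6 s.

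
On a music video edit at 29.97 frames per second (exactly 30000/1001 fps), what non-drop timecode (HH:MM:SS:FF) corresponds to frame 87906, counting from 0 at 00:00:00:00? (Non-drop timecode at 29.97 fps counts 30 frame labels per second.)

00:48:50:06

87906 ÷ 30 = 2930 full seconds, remainder 6 frames.
2930 s = 0 h 48 min 50 s.
Timecode: 00:48:50:06.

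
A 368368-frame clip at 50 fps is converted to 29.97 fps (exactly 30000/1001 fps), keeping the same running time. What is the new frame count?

Target frames = source frames × (target rate / source rate) = 368368 × (30000/1001)/(50) = 368368 × 600/1001 = 220800.

220800 frames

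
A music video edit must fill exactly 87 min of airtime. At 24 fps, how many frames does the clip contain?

125280 frames

87 min = 5220 s.
Frames = 5220 × 24 = 125280.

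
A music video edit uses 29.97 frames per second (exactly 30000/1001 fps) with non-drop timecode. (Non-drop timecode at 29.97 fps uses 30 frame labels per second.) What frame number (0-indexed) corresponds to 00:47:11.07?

frame 84937

Total seconds to the label: (0 × 3600 + 47 × 60 + 11) = 2831.
Frame index = 2831 × 30 + 7 = 84937.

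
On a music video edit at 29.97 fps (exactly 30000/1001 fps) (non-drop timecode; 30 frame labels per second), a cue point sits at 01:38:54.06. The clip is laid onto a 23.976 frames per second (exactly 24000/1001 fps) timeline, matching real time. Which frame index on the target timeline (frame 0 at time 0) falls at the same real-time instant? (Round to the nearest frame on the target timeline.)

Source frame index: (1×3600 + 38×60 + 54) × 30 + 6 = 178026.
Real time: 178026 / (30000/1001) = 29700671/5000 s.
Target frame: (29700671/5000) × (24000/1001) = 712104/5 ≈ 142420.800 → 142421.

frame 142421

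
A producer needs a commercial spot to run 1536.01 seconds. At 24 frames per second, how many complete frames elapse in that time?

Frames = 1536.01 × 24 = 921606/25 ≈ 36864.2400.
Complete frames: 36864.

36864 frames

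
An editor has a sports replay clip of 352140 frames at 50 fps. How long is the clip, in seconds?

7042.8 seconds

Running time = 352140 / (50) = 7042.8 s.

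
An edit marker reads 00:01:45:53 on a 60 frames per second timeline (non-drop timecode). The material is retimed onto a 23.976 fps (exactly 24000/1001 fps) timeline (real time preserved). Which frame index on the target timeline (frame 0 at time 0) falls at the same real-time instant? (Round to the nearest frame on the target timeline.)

frame 2539

Source frame index: (0×3600 + 1×60 + 45) × 60 + 53 = 6353.
Real time: 6353 / (60) = 6353/60 s.
Target frame: (6353/60) × (24000/1001) = 2541200/1001 ≈ 2538.661 → 2539.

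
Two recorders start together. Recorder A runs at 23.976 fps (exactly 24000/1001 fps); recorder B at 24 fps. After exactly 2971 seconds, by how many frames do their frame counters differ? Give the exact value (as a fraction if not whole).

71304/1001 frames

A emits 24000/1001 × 2971 = 71304000/1001 frames; B emits 24 × 2971 = 71304.
Difference = 71304/1001 frames (≈ 71.2328); B is ahead of A.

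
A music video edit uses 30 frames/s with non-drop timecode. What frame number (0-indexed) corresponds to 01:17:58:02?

Total seconds to the label: (1 × 3600 + 17 × 60 + 58) = 4678.
Frame index = 4678 × 30 + 2 = 140342.

140342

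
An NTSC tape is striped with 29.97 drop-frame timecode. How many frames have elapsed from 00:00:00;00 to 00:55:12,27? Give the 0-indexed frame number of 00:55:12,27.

Complete 10-minute blocks: 5, each 17982 frames → 89910.
Remaining 5 whole minutes in the current block: 1800 + 4 × 1798 = 8992 frames.
Within the current minute: 12 × 30 + 27 − 2 = 385 (labels ;00/;01 skipped at this minute). Total = 89910 + 8992 + 385 = 99287.

99287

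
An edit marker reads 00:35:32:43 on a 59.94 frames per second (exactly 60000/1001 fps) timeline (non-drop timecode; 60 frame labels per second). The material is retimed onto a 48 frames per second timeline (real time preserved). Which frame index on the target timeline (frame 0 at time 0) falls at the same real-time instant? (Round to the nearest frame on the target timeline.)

frame 102473

Source frame index: (0×3600 + 35×60 + 32) × 60 + 43 = 127963.
Real time: 127963 / (60000/1001) = 128090963/60000 s.
Target frame: (128090963/60000) × (48) = 128090963/1250 ≈ 102472.770 → 102473.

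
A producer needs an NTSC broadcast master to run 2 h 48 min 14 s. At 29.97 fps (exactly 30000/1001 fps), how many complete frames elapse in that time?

302517 frames

2 h 48 min 14 s = 10094 s.
Frames = 10094 × 30000/1001 = 43260000/143 ≈ 302517.4825.
Complete frames: 302517.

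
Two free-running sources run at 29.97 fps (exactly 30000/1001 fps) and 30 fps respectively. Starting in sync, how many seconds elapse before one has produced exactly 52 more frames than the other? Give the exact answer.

26026/15 seconds

The gap grows by |30 − 30000/1001| = 30/1001 frames per second.
Time for a 52-frame gap: 52 ÷ (30/1001) = 26026/15 s.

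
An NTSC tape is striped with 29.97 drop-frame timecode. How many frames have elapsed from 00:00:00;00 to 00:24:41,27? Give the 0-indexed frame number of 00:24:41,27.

Complete 10-minute blocks: 2, each 17982 frames → 35964.
Remaining 4 whole minutes in the current block: 1800 + 3 × 1798 = 7194 frames.
Within the current minute: 41 × 30 + 27 − 2 = 1255 (labels ;00/;01 skipped at this minute). Total = 35964 + 7194 + 1255 = 44413.

44413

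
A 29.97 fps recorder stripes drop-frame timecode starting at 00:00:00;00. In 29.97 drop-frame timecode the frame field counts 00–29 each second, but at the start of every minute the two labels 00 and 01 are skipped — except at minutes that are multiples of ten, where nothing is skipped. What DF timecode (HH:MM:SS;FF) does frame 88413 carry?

Ten DF minutes hold 17982 frames, so frame 88413 lies in block 4 (frames 71928–89909) with 16485 frames into that block.
The block's first minute is 1800 frames and the rest 1798 each; 16485 frames reaches minute 9, so 4 × 18 + 9 × 2 = 90 labels have been skipped so far.
Adding those back, label number 88413 + 90 = 88503 at 30 labels/s is 2950 s + 3 f = 0 h 49 min 10 s frame 3, i.e. 00:49:10;03.

00:49:10;03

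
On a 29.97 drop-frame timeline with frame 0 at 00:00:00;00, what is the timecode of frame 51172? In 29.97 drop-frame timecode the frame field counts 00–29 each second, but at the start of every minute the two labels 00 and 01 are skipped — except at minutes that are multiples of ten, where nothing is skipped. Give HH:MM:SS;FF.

00:28:27;14

Each 10-minute DF block holds 10 × 60 × 30 − 9 × 2 = 17982 frames. 51172 ÷ 17982 → 2 full blocks, remainder 15208.
Within the partial block the first minute is 1800 frames and each further minute 1798, so 8 further minute boundaries passed. Total skipped labels = 18 × 2 + 2 × 8 = 52.
Non-drop label index = 51172 + 52 = 51224; at 30 labels/s that is 00:28:27:14, i.e. DF 00:28:27;14.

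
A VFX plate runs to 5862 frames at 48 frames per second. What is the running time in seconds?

122.125 seconds

Running time = 5862 / (48) = 122.125 s.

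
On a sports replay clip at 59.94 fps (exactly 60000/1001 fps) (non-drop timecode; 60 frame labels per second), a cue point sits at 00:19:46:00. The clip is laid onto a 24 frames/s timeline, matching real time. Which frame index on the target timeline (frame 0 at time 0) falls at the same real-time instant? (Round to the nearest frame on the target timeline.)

frame 28492

Source frame index: (0×3600 + 19×60 + 46) × 60 + 0 = 71160.
Real time: 71160 / (60000/1001) = 593593/500 s.
Target frame: (593593/500) × (24) = 3561558/125 ≈ 28492.464 → 28492.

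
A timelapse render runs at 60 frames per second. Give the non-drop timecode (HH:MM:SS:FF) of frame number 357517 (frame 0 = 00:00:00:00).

357517 ÷ 60 = 5958 full seconds, remainder 37 frames.
5958 s = 1 h 39 min 18 s.
Timecode: 01:39:18:37.

01:39:18:37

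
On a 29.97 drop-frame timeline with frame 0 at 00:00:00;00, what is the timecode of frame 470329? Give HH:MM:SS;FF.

04:21:33;09

Ten DF minutes hold 17982 frames, so frame 470329 lies in block 26 (frames 467532–485513) with 2797 frames into that block.
The block's first minute is 1800 frames and the rest 1798 each; 2797 frames reaches minute 1, so 26 × 18 + 1 × 2 = 470 labels have been skipped so far.
Adding those back, label number 470329 + 470 = 470799 at 30 labels/s is 15693 s + 9 f = 4 h 21 min 33 s frame 9, i.e. 04:21:33;09.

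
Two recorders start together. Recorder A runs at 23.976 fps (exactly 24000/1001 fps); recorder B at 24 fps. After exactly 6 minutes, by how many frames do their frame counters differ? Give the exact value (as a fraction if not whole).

8640/1001 frames

6 min = 360 s.
A emits 24000/1001 × 360 = 8640000/1001 frames; B emits 24 × 360 = 8640.
Difference = 8640/1001 frames (≈ 8.6314); B is ahead of A.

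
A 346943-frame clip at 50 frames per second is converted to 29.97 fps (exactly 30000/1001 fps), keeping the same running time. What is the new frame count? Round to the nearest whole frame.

Frames at target rate = 346943 × (30000/1001) / (50) = 208165800/1001 ≈ 207957.842.
Nearest whole frame: 207958.

207958 frames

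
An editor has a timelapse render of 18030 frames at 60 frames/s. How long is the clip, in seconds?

300.5 seconds

Running time = 18030 / (60) = 300.5 s.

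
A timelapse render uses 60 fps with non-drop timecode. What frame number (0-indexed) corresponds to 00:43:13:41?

Total seconds to the label: (0 × 3600 + 43 × 60 + 13) = 2593.
Frame index = 2593 × 60 + 41 = 155621.

155621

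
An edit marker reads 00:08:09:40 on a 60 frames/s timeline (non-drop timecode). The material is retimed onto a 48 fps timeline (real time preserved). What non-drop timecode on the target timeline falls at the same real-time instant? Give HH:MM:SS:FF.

00:08:09:32

Source frame index: (0×3600 + 8×60 + 9) × 60 + 40 = 29380.
Real time: 29380 / (60) = 1469/3 s.
Target frame: (1469/3) × (48) = 23504.
At 48 labels/s: frame 23504 → 00:08:09:32.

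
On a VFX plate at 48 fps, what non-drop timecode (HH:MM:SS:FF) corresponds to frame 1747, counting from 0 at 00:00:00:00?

1747 ÷ 48 = 36 full seconds, remainder 19 frames.
36 s = 0 h 0 min 36 s.
Timecode: 00:00:36:19.

00:00:36:19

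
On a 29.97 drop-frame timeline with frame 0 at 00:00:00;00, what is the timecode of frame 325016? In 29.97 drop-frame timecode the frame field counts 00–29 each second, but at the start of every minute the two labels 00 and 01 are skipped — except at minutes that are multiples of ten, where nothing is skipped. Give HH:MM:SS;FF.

03:00:44;20

Ten DF minutes hold 17982 frames, so frame 325016 lies in block 18 (frames 323676–341657) with 1340 frames into that block.
The block's first minute is 1800 frames and the rest 1798 each; 1340 frames reaches minute 0, so 18 × 18 + 0 × 2 = 324 labels have been skipped so far.
Adding those back, label number 325016 + 324 = 325340 at 30 labels/s is 10844 s + 20 f = 3 h 0 min 44 s frame 20, i.e. 03:00:44;20.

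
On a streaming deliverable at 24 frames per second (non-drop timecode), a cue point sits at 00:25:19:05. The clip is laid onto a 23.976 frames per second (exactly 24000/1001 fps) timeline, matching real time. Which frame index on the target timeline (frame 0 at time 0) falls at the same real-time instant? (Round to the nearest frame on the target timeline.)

frame 36425

Source frame index: (0×3600 + 25×60 + 19) × 24 + 5 = 36461.
Real time: 36461 / (24) = 36461/24 s.
Target frame: (36461/24) × (24000/1001) = 36461000/1001 ≈ 36424.575 → 36425.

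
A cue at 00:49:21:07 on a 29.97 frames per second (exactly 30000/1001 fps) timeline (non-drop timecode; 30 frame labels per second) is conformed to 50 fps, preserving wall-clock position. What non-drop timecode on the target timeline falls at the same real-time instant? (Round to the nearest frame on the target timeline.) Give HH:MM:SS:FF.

00:49:24:10

Source frame index: (0×3600 + 49×60 + 21) × 30 + 7 = 88837.
Real time: 88837 / (30000/1001) = 88925837/30000 s.
Target frame: (88925837/30000) × (50) = 88925837/600 ≈ 148209.728 → 148210.
At 50 labels/s: frame 148210 → 00:49:24:10.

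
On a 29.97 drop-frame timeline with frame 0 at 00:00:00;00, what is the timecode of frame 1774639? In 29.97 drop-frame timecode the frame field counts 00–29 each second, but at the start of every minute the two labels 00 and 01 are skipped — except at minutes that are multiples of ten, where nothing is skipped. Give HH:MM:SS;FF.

Ten DF minutes hold 17982 frames, so frame 1774639 lies in block 98 (frames 1762236–1780217) with 12403 frames into that block.
The block's first minute is 1800 frames and the rest 1798 each; 12403 frames reaches minute 6, so 98 × 18 + 6 × 2 = 1776 labels have been skipped so far.
Adding those back, label number 1774639 + 1776 = 1776415 at 30 labels/s is 59213 s + 25 f = 16 h 26 min 53 s frame 25, i.e. 16:26:53;25.

16:26:53;25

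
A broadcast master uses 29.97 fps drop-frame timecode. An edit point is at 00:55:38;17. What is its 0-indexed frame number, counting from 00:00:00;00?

Complete 10-minute blocks: 5, each 17982 frames → 89910.
Remaining 5 whole minutes in the current block: 1800 + 4 × 1798 = 8992 frames.
Within the current minute: 38 × 30 + 17 − 2 = 1155 (labels ;00/;01 skipped at this minute). Total = 89910 + 8992 + 1155 = 100057.

100057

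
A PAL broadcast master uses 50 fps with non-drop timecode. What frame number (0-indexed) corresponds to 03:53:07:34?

frame 699384

Total seconds to the label: (3 × 3600 + 53 × 60 + 7) = 13987.
Frame index = 13987 × 50 + 34 = 699384.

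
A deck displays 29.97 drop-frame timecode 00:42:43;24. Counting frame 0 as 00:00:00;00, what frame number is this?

76838

As if non-drop at 30 labels/s: (0 × 3600 + 42 × 60 + 43) × 30 + 24 = 76914.
Minute boundaries passed: 42; those not divisible by 10: 42 − 4 = 38; dropped labels = 2 × 38 = 76.
Actual frame index = 76914 − 76 = 76838.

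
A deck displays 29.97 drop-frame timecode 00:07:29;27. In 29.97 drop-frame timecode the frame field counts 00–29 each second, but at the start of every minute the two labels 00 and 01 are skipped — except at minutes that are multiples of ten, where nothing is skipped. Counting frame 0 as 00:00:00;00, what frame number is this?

13483

Complete 10-minute blocks: 0, each 17982 frames → 0.
Remaining 7 whole minutes in the current block: 1800 + 6 × 1798 = 12588 frames.
Within the current minute: 29 × 30 + 27 − 2 = 895 (labels ;00/;01 skipped at this minute). Total = 0 + 12588 + 895 = 13483.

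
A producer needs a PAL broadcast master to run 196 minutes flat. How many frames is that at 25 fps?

196 min = 11760 s.
Frames = 11760 × 25 = 294000.

294000 frames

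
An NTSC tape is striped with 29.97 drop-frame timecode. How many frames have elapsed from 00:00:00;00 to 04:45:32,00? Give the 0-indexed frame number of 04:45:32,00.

513446

As if non-drop at 30 labels/s: (4 × 3600 + 45 × 60 + 32) × 30 + 0 = 513960.
Minute boundaries passed: 285; those not divisible by 10: 285 − 28 = 257; dropped labels = 2 × 257 = 514.
Actual frame index = 513960 − 514 = 513446.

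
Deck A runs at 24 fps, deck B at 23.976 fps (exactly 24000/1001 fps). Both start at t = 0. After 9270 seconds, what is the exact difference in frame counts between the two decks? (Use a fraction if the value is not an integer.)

222480/1001 frames

A emits 24 × 9270 = 222480 frames; B emits 24000/1001 × 9270 = 222480000/1001.
Difference = 222480/1001 frames (≈ 222.2577); B is behind A.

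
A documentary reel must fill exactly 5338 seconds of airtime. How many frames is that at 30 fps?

160140 frames

Frames = 5338 × 30 = 160140.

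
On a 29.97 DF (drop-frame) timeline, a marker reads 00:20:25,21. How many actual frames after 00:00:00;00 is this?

36735

Complete 10-minute blocks: 2, each 17982 frames → 35964.
Remaining 0 whole minutes in the current block: 0 frames.
Within the current minute: 25 × 30 + 21 = 771. Total = 35964 + 0 + 771 = 36735.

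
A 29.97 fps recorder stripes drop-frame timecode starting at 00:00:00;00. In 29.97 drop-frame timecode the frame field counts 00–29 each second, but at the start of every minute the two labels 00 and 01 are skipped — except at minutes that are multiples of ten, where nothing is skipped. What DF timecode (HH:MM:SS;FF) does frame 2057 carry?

00:01:08;19

Ten DF minutes hold 17982 frames, so frame 2057 lies in block 0 (frames 0–17981) with 2057 frames into that block.
The block's first minute is 1800 frames and the rest 1798 each; 2057 frames reaches minute 1, so 0 × 18 + 1 × 2 = 2 labels have been skipped so far.
Adding those back, label number 2057 + 2 = 2059 at 30 labels/s is 68 s + 19 f = 0 h 1 min 8 s frame 19, i.e. 00:01:08;19.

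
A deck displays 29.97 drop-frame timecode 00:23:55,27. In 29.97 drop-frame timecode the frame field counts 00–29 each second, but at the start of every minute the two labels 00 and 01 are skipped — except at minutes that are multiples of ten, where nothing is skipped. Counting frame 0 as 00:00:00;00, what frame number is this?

As if non-drop at 30 labels/s: (0 × 3600 + 23 × 60 + 55) × 30 + 27 = 43077.
Minute boundaries passed: 23; those not divisible by 10: 23 − 2 = 21; dropped labels = 2 × 21 = 42.
Actual frame index = 43077 − 42 = 43035.

43035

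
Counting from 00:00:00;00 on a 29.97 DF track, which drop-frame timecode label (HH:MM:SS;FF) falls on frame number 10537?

00:05:51;17

Ten DF minutes hold 17982 frames, so frame 10537 lies in block 0 (frames 0–17981) with 10537 frames into that block.
The block's first minute is 1800 frames and the rest 1798 each; 10537 frames reaches minute 5, so 0 × 18 + 5 × 2 = 10 labels have been skipped so far.
Adding those back, label number 10537 + 10 = 10547 at 30 labels/s is 351 s + 17 f = 0 h 5 min 51 s frame 17, i.e. 00:05:51;17.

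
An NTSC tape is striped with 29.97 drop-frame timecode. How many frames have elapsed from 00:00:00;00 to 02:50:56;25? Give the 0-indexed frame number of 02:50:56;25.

As if non-drop at 30 labels/s: (2 × 3600 + 50 × 60 + 56) × 30 + 25 = 307705.
Minute boundaries passed: 170; those not divisible by 10: 170 − 17 = 153; dropped labels = 2 × 153 = 306.
Actual frame index = 307705 − 306 = 307399.

307399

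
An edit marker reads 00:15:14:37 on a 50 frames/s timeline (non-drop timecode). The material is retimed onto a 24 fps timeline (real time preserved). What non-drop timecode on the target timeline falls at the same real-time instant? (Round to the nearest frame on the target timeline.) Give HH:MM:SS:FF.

00:15:14:18

Source frame index: (0×3600 + 15×60 + 14) × 50 + 37 = 45737.
Real time: 45737 / (50) = 45737/50 s.
Target frame: (45737/50) × (24) = 548844/25 ≈ 21953.760 → 21954.
At 24 labels/s: frame 21954 → 00:15:14:18.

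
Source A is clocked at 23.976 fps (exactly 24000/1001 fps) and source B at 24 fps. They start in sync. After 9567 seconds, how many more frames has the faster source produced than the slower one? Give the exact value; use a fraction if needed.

229608/1001 frames

A emits 24000/1001 × 9567 = 229608000/1001 frames; B emits 24 × 9567 = 229608.
Difference = 229608/1001 frames (≈ 229.3786); B is ahead of A.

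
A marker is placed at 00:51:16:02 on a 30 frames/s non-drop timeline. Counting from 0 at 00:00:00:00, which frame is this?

92282

Total seconds to the label: (0 × 3600 + 51 × 60 + 16) = 3076.
Frame index = 3076 × 30 + 2 = 92282.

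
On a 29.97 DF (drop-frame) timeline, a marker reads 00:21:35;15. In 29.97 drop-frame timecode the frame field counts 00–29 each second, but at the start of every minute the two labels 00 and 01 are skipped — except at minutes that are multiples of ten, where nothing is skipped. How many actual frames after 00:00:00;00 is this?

38827

Complete 10-minute blocks: 2, each 17982 frames → 35964.
Remaining 1 whole minute in the current block: 1800 + 0 × 1798 = 1800 frames.
Within the current minute: 35 × 30 + 15 − 2 = 1063 (labels ;00/;01 skipped at this minute). Total = 35964 + 1800 + 1063 = 38827.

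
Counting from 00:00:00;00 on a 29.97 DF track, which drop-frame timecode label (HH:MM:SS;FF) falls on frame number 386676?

Each 10-minute DF block holds 10 × 60 × 30 − 9 × 2 = 17982 frames. 386676 ÷ 17982 → 21 full blocks, remainder 9054.
Within the partial block the first minute is 1800 frames and each further minute 1798, so 5 further minute boundaries passed. Total skipped labels = 18 × 21 + 2 × 5 = 388.
Non-drop label index = 386676 + 388 = 387064; at 30 labels/s that is 03:35:02:04, i.e. DF 03:35:02;04.

03:35:02;04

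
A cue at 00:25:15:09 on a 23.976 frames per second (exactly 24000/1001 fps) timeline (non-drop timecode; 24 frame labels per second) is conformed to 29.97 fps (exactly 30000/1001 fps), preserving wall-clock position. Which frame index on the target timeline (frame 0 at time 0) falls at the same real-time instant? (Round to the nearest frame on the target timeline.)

Source frame index: (0×3600 + 25×60 + 15) × 24 + 9 = 36369.
Real time: 36369 / (24000/1001) = 12135123/8000 s.
Target frame: (12135123/8000) × (30000/1001) = 181845/4 ≈ 45461.250 → 45461.

frame 45461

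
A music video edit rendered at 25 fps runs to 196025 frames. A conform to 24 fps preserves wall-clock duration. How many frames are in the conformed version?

188184 frames

Target frames = source frames × (target rate / source rate) = 196025 × (24)/(25) = 196025 × 24/25 = 188184.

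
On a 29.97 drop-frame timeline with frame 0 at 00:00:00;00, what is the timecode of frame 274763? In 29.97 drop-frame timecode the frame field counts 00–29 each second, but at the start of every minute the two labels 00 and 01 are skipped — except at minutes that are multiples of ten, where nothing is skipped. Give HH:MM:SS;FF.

02:32:47;27

Ten DF minutes hold 17982 frames, so frame 274763 lies in block 15 (frames 269730–287711) with 5033 frames into that block.
The block's first minute is 1800 frames and the rest 1798 each; 5033 frames reaches minute 2, so 15 × 18 + 2 × 2 = 274 labels have been skipped so far.
Adding those back, label number 274763 + 274 = 275037 at 30 labels/s is 9167 s + 27 f = 2 h 32 min 47 s frame 27, i.e. 02:32:47;27.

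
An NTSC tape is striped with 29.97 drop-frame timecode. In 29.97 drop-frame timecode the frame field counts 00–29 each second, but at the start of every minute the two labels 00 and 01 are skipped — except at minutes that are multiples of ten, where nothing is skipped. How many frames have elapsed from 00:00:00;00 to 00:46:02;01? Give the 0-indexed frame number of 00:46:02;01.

As if non-drop at 30 labels/s: (0 × 3600 + 46 × 60 + 2) × 30 + 1 = 82861.
Minute boundaries passed: 46; those not divisible by 10: 46 − 4 = 42; dropped labels = 2 × 42 = 84.
Actual frame index = 82861 − 84 = 82777.

82777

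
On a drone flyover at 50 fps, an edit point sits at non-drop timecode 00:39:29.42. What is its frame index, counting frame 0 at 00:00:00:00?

Total seconds to the label: (0 × 3600 + 39 × 60 + 29) = 2369.
Frame index = 2369 × 50 + 42 = 118492.

118492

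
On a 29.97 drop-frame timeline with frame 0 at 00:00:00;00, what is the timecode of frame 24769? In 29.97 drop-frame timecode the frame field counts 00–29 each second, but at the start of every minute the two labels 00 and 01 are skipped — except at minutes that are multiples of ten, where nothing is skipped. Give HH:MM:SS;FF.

Ten DF minutes hold 17982 frames, so frame 24769 lies in block 1 (frames 17982–35963) with 6787 frames into that block.
The block's first minute is 1800 frames and the rest 1798 each; 6787 frames reaches minute 3, so 1 × 18 + 3 × 2 = 24 labels have been skipped so far.
Adding those back, label number 24769 + 24 = 24793 at 30 labels/s is 826 s + 13 f = 0 h 13 min 46 s frame 13, i.e. 00:13:46;13.

00:13:46;13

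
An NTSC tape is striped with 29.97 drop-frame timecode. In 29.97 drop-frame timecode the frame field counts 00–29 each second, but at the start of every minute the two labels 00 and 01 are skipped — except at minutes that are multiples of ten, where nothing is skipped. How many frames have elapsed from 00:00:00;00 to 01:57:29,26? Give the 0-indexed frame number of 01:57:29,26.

Complete 10-minute blocks: 11, each 17982 frames → 197802.
Remaining 7 whole minutes in the current block: 1800 + 6 × 1798 = 12588 frames.
Within the current minute: 29 × 30 + 26 − 2 = 894 (labels ;00/;01 skipped at this minute). Total = 197802 + 12588 + 894 = 211284.

211284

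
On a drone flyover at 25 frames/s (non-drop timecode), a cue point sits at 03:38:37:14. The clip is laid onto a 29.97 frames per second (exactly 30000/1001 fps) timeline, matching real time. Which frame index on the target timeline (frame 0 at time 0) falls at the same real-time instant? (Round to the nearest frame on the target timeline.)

Source frame index: (3×3600 + 38×60 + 37) × 25 + 14 = 327939.
Real time: 327939 / (25) = 327939/25 s.
Target frame: (327939/25) × (30000/1001) = 393526800/1001 ≈ 393133.666 → 393134.

frame 393134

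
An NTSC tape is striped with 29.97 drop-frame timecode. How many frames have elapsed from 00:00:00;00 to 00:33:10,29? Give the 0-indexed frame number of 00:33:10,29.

Complete 10-minute blocks: 3, each 17982 frames → 53946.
Remaining 3 whole minutes in the current block: 1800 + 2 × 1798 = 5396 frames.
Within the current minute: 10 × 30 + 29 − 2 = 327 (labels ;00/;01 skipped at this minute). Total = 53946 + 5396 + 327 = 59669.

59669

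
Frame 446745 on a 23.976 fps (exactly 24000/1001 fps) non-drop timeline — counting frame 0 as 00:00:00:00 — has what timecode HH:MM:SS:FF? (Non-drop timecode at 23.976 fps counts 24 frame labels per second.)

05:10:14:09

446745 ÷ 24 = 18614 full seconds, remainder 9 frames.
18614 s = 5 h 10 min 14 s.
Timecode: 05:10:14:09.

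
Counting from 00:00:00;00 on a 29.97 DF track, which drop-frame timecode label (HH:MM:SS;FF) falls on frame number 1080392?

10:00:49;02

Each 10-minute DF block holds 10 × 60 × 30 − 9 × 2 = 17982 frames. 1080392 ÷ 17982 → 60 full blocks, remainder 1472.
Within the partial block the first minute is 1800 frames and each further minute 1798, so 0 further minute boundaries passed. Total skipped labels = 18 × 60 + 2 × 0 = 1080.
Non-drop label index = 1080392 + 1080 = 1081472; at 30 labels/s that is 10:00:49:02, i.e. DF 10:00:49;02.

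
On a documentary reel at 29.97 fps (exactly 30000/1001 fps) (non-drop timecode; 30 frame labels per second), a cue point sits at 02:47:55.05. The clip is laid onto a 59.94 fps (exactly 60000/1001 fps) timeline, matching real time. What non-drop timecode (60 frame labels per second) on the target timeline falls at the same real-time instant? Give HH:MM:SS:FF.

02:47:55:10

Source frame index: (2×3600 + 47×60 + 55) × 30 + 5 = 302255.
Real time: 302255 / (30000/1001) = 60511451/6000 s.
Target frame: (60511451/6000) × (60000/1001) = 604510.
At 60 labels/s: frame 604510 → 02:47:55:10.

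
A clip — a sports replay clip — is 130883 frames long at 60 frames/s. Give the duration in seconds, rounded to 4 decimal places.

2181.3833 seconds

Running time = 130883 × 1/60 = 130883/60 s ≈ 2181.3833 s.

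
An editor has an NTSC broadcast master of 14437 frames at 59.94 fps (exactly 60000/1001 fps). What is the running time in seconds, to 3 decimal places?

Running time = 14437 × 1001/60000 = 14451437/60000 s ≈ 240.857 s.

240.857 seconds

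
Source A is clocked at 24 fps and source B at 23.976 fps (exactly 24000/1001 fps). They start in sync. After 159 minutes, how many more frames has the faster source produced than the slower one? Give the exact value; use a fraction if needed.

228960/1001 frames

159 min = 9540 s.
A emits 24 × 9540 = 228960 frames; B emits 24000/1001 × 9540 = 228960000/1001.
Difference = 228960/1001 frames (≈ 228.7313); B is behind A.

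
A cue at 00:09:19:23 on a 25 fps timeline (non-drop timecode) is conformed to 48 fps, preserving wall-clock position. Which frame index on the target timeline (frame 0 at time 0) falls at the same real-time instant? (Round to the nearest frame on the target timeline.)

Source frame index: (0×3600 + 9×60 + 19) × 25 + 23 = 13998.
Real time: 13998 / (25) = 13998/25 s.
Target frame: (13998/25) × (48) = 671904/25 ≈ 26876.160 → 26876.

frame 26876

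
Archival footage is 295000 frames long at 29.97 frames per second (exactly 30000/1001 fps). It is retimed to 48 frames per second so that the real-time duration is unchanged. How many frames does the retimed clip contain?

Target frames = source frames × (target rate / source rate) = 295000 × (48)/(30000/1001) = 295000 × 1001/625 = 472472.

472472 frames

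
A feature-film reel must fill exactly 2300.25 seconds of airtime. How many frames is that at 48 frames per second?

110412 frames

Frames = 2300.25 × 48 = 110412.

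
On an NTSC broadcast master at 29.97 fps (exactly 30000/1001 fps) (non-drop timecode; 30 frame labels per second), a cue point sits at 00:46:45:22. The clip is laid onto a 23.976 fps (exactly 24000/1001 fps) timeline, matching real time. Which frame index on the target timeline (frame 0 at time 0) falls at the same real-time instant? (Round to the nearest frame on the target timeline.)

frame 67338

Source frame index: (0×3600 + 46×60 + 45) × 30 + 22 = 84172.
Real time: 84172 / (30000/1001) = 21064043/7500 s.
Target frame: (21064043/7500) × (24000/1001) = 336688/5 ≈ 67337.600 → 67338.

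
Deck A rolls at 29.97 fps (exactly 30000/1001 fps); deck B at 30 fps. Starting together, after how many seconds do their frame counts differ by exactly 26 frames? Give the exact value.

13013/15 seconds

The gap grows by |30 − 30000/1001| = 30/1001 frames per second.
Time for a 26-frame gap: 26 ÷ (30/1001) = 13013/15 s.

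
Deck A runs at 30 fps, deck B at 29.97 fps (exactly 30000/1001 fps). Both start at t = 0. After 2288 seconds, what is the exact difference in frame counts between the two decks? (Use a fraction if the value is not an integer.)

A emits 30 × 2288 = 68640 frames; B emits 30000/1001 × 2288 = 480000/7.
Difference = 480/7 frames (≈ 68.5714); B is behind A.

480/7 frames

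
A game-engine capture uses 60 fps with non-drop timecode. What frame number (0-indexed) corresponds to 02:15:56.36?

frame 489396

Total seconds to the label: (2 × 3600 + 15 × 60 + 56) = 8156.
Frame index = 8156 × 60 + 36 = 489396.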